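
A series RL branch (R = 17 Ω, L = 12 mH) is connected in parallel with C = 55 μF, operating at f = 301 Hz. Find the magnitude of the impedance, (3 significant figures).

12.7 Ω

ω = 2πf = 1891 rad/s
X_L = ωL = 22.7 Ω
X_C = 1/(ωC) = 9.61 Ω
Branch 1 (R+jX_L): Z₁ = 17.0 + j22.7 Ω, |Z₁| = 28.4 Ω
Branch 2 (−jX_C): Z₂ = −j9.61 Ω
Parallel: Z = Z₁Z₂/(Z₁+Z₂), |Z| = 12.7 Ω, ∠Z = -74.4°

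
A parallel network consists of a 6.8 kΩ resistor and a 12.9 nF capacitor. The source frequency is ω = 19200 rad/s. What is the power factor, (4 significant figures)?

0.5105

X_C = 1/(ωC) = 4037 Ω
Parallel: admittances add. Y = 1/R + jωC
Y = (0.0001471 + j0.0002477) S
|Y| = 0.0002880 S → |Z| = 1/|Y| = 3472 Ω, ∠Z = −∠Y = -59.30°
cos φ = cos(-59.30°) = 0.5105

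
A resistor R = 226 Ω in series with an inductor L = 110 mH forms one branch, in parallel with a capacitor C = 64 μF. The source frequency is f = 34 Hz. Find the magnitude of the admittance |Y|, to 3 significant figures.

ω = 2πf = 213.6 rad/s
X_L = ωL = 23.5 Ω
X_C = 1/(ωC) = 73.1 Ω
Branch 1 (R+jX_L): Z₁ = 226 + j23.5 Ω, |Z₁| = 227 Ω
Branch 2 (−jX_C): Z₂ = −j73.1 Ω
Parallel: Z = Z₁Z₂/(Z₁+Z₂), |Z| = 71.8 Ω, ∠Z = -71.7°
|Y| = 1/|Z| = 13.9 mS

13.9 mS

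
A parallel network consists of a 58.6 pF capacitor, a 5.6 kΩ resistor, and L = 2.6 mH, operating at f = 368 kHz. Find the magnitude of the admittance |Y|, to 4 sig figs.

181.2 μS

ω = 2πf = 2.312e+06 rad/s
X_L = ωL = 6012 Ω
X_C = 1/(ωC) = 7380 Ω
Parallel: admittances add. Y = 1/R + 1/(jωL) + jωC
Y = (0.0001786 − j3.085e-05) S
|Y| = 0.0001812 S → |Z| = 1/|Y| = 5518 Ω, ∠Z = −∠Y = 9.800°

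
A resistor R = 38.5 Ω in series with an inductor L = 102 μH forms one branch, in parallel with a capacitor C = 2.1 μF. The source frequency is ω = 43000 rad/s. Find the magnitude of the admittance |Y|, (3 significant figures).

91.1 mS

X_L = ωL = 4.39 Ω
X_C = 1/(ωC) = 11.1 Ω
Branch 1 (R+jX_L): Z₁ = 38.5 + j4.39 Ω, |Z₁| = 38.7 Ω
Branch 2 (−jX_C): Z₂ = −j11.1 Ω
Parallel: Z = Z₁Z₂/(Z₁+Z₂), |Z| = 11.0 Ω, ∠Z = -73.6°
|Y| = 1/|Z| = 91.1 mS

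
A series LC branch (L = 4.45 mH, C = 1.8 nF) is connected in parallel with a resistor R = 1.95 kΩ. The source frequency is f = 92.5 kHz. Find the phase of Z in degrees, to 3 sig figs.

ω = 2πf = 581200 rad/s
X_L = ωL = 2590 Ω
X_C = 1/(ωC) = 956 Ω
Branch 1: Z₁ = R = 1950 Ω
Branch 2 (series LC): Z₂ = j(X_L − X_C) = j1630 Ω
Parallel: Z = Z₁Z₂/(Z₁+Z₂), |Z| = 1250 Ω, ∠Z = 50.1°

50.1°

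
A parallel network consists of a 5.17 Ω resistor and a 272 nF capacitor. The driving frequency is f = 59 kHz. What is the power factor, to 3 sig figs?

0.887

ω = 2πf = 370700 rad/s
X_C = 1/(ωC) = 9.92 Ω
Parallel: admittances add. Y = 1/R + jωC
Y = (0.193 + j0.101) S
|Y| = 0.218 S → |Z| = 1/|Y| = 4.58 Ω, ∠Z = −∠Y = -27.5°
cos φ = cos(-27.5°) = 0.887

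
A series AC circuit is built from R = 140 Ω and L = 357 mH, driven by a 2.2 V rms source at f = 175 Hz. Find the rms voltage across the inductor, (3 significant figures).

2.07 V

ω = 2πf = 1100 rad/s
X_L = ωL = 393 Ω
Z = 140 + j393 Ω
|Z| = √(140² + 393²) = 417 Ω
I = V/|Z| = 5.28 mA
V_L = I·|Z_L| = 0.00528 × 393 = 2.07 V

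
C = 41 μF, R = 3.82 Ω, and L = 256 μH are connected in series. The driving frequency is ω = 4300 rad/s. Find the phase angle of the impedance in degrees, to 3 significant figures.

-50.1°

X_L = ωL = 1.10 Ω
X_C = 1/(ωC) = 5.67 Ω
Net reactance X = X_L − X_C = -4.57 Ω
Z = 3.82 − j4.57 Ω
|Z| = √(3.82² + 4.57²) = 5.96 Ω
∠Z = arctan(-4.57/3.82) = -50.1°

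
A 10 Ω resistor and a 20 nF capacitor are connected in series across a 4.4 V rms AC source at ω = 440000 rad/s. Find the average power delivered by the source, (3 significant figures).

14.9 mW

X_C = 1/(ωC) = 114 Ω
Z = 10.0 − j114 Ω
|Z| = √(10.0² + 114²) = 114 Ω
∠Z = arctan(-114/10.0) = -85.0°
I = V/|Z| = 38.6 mA
P = VI cos φ = 4.4 × 0.0386 × cos(-85.0°) = 14.9 mW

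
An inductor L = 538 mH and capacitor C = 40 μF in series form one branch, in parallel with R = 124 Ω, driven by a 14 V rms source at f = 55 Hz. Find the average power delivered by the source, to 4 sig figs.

1.581 W

ω = 2πf = 345.6 rad/s
X_L = ωL = 185.9 Ω
X_C = 1/(ωC) = 72.34 Ω
Branch 1: Z₁ = R = 124.0 Ω
Branch 2 (series LC): Z₂ = j(X_L − X_C) = j113.6 Ω
Parallel: Z = Z₁Z₂/(Z₁+Z₂), |Z| = 83.75 Ω, ∠Z = 47.51°
I = V/|Z| = 167.2 mA
P = VI cos φ = 14 × 0.1672 × cos(47.51°) = 1.581 W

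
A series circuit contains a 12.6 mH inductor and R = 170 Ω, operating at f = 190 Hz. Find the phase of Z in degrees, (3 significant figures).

ω = 2πf = 1194 rad/s
X_L = ωL = 15.0 Ω
Z = 170 + j15.0 Ω
|Z| = √(170² + 15.0²) = 171 Ω
∠Z = arctan(15.0/170) = 5.06°

5.06°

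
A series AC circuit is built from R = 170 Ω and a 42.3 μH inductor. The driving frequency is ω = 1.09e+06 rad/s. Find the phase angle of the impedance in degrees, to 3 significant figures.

X_L = ωL = 46.1 Ω
Z = 170 + j46.1 Ω
|Z| = √(170² + 46.1²) = 176 Ω
∠Z = arctan(46.1/170) = 15.2°

15.2°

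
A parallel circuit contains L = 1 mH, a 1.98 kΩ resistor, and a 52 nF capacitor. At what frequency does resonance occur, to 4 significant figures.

22.07 kHz

ω₀ = 1/√(LC) = 1/√(0.001 × 5.2e-08) = 138700 rad/s
f₀ = ω₀/(2π) = 22.07 kHz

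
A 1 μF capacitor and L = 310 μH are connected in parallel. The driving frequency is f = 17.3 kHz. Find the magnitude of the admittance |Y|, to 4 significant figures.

79.02 mS

ω = 2πf = 108700 rad/s
X_L = ωL = 33.70 Ω
X_C = 1/(ωC) = 9.200 Ω
Parallel: admittances add. Y = 1/(jωL) + jωC
Y = (0 + j0.07902) S
|Y| = 0.07902 S → |Z| = 1/|Y| = 12.65 Ω, ∠Z = −∠Y = -90.00°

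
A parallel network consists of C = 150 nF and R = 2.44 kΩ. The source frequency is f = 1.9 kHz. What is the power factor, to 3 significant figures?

0.223

ω = 2πf = 11940 rad/s
X_C = 1/(ωC) = 558 Ω
Parallel: admittances add. Y = 1/R + jωC
Y = (0.000410 + j0.00179) S
|Y| = 0.00184 S → |Z| = 1/|Y| = 544 Ω, ∠Z = −∠Y = -77.1°
cos φ = cos(-77.1°) = 0.223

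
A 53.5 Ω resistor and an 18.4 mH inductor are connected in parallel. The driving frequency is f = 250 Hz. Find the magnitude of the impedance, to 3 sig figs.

ω = 2πf = 1571 rad/s
X_L = ωL = 28.9 Ω
Parallel: admittances add. Y = 1/R + 1/(jωL)
Y = (0.0187 − j0.0346) S
|Y| = 0.0393 S → |Z| = 1/|Y| = 25.4 Ω, ∠Z = −∠Y = 61.6°

25.4 Ω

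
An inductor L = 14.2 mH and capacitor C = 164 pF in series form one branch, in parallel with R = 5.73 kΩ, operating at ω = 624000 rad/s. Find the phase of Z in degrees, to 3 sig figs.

-81.0°

X_L = ωL = 8860 Ω
X_C = 1/(ωC) = 9770 Ω
Branch 1: Z₁ = R = 5730 Ω
Branch 2 (series LC): Z₂ = j(X_L − X_C) = −j911 Ω
Parallel: Z = Z₁Z₂/(Z₁+Z₂), |Z| = 900 Ω, ∠Z = -81.0°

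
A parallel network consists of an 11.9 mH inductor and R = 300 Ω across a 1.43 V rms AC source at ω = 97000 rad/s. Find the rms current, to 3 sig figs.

X_L = ωL = 1150 Ω
Parallel: admittances add. Y = 1/R + 1/(jωL)
Y = (0.00333 − j0.000866) S
|Y| = 0.00344 S → |Z| = 1/|Y| = 290 Ω, ∠Z = −∠Y = 14.6°
I = V/|Z| = 1.43/290 = 4.93 mA

4.93 mA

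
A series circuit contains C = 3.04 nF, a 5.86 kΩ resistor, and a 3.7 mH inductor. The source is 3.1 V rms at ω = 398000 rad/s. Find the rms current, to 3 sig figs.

526 μA

X_L = ωL = 1470 Ω
X_C = 1/(ωC) = 827 Ω
Net reactance X = X_L − X_C = 646 Ω
Z = 5860 + j646 Ω
|Z| = √(5860² + 646²) = 5900 Ω
I = V/|Z| = 3.1/5900 = 526 μA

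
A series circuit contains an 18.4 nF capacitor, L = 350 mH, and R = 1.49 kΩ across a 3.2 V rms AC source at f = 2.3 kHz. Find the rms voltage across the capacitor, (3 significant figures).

6.09 V

ω = 2πf = 14450 rad/s
X_L = ωL = 5060 Ω
X_C = 1/(ωC) = 3760 Ω
Net reactance X = X_L − X_C = 1300 Ω
Z = 1490 + j1300 Ω
|Z| = √(1490² + 1300²) = 1980 Ω
I = V/|Z| = 1.62 mA
V_C = I·|Z_C| = 0.00162 × 3760 = 6.09 V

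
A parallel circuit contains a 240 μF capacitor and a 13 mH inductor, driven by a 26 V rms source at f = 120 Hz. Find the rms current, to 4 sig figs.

ω = 2πf = 754.0 rad/s
X_L = ωL = 9.802 Ω
X_C = 1/(ωC) = 5.526 Ω
Parallel: admittances add. Y = 1/(jωL) + jωC
Y = (0 + j0.07893) S
|Y| = 0.07893 S → |Z| = 1/|Y| = 12.67 Ω, ∠Z = −∠Y = -90.00°
I = V/|Z| = 26/12.67 = 2.052 A

2.052 A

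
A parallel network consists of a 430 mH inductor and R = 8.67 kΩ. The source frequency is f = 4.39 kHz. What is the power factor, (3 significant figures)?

ω = 2πf = 27580 rad/s
X_L = ωL = 11900 Ω
Parallel: admittances add. Y = 1/R + 1/(jωL)
Y = (0.000115 − j8.43e-05) S
|Y| = 0.000143 S → |Z| = 1/|Y| = 7000 Ω, ∠Z = −∠Y = 36.2°
cos φ = cos(36.2°) = 0.807

0.807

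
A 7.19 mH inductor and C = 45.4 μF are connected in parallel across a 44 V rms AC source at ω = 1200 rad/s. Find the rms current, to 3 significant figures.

2.70 A

X_L = ωL = 8.63 Ω
X_C = 1/(ωC) = 18.4 Ω
Parallel: admittances add. Y = 1/(jωL) + jωC
Y = (0 − j0.0614) S
|Y| = 0.0614 S → |Z| = 1/|Y| = 16.3 Ω, ∠Z = −∠Y = 90.0°
I = V/|Z| = 44/16.3 = 2.70 A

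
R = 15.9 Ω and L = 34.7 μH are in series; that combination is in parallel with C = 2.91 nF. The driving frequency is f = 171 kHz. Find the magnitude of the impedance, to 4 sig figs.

45.81 Ω

ω = 2πf = 1.074e+06 rad/s
X_L = ωL = 37.28 Ω
X_C = 1/(ωC) = 319.8 Ω
Branch 1 (R+jX_L): Z₁ = 15.90 + j37.28 Ω, |Z₁| = 40.53 Ω
Branch 2 (−jX_C): Z₂ = −j319.8 Ω
Parallel: Z = Z₁Z₂/(Z₁+Z₂), |Z| = 45.81 Ω, ∠Z = 63.68°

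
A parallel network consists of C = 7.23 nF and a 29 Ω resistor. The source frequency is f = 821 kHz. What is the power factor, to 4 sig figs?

0.6789

ω = 2πf = 5.158e+06 rad/s
X_C = 1/(ωC) = 26.81 Ω
Parallel: admittances add. Y = 1/R + jωC
Y = (0.03448 + j0.03730) S
|Y| = 0.05079 S → |Z| = 1/|Y| = 19.69 Ω, ∠Z = −∠Y = -47.24°
cos φ = cos(-47.24°) = 0.6789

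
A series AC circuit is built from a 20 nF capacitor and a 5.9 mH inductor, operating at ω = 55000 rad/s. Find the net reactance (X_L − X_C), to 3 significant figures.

-585 Ω

X_L = ωL = 324 Ω
X_C = 1/(ωC) = 909 Ω
X = 324 − 909 = -585 Ω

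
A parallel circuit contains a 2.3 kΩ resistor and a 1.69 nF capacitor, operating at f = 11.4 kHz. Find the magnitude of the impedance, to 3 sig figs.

ω = 2πf = 71630 rad/s
X_C = 1/(ωC) = 8260 Ω
Parallel: admittances add. Y = 1/R + jωC
Y = (0.000435 + j0.000121) S
|Y| = 0.000451 S → |Z| = 1/|Y| = 2220 Ω, ∠Z = −∠Y = -15.6°

2220 Ω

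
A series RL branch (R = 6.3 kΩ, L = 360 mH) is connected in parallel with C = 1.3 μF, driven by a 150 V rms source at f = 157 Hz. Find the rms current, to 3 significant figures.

ω = 2πf = 986.5 rad/s
X_L = ωL = 355 Ω
X_C = 1/(ωC) = 780 Ω
Branch 1 (R+jX_L): Z₁ = 6300 + j355 Ω, |Z₁| = 6310 Ω
Branch 2 (−jX_C): Z₂ = −j780 Ω
Parallel: Z = Z₁Z₂/(Z₁+Z₂), |Z| = 779 Ω, ∠Z = -82.9°
I = V/|Z| = 150/779 = 192 mA

192 mA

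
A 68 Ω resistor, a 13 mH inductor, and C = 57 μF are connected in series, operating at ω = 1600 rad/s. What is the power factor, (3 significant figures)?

0.990

X_L = ωL = 20.8 Ω
X_C = 1/(ωC) = 11.0 Ω
Net reactance X = X_L − X_C = 9.84 Ω
Z = 68.0 + j9.84 Ω
|Z| = √(68.0² + 9.84²) = 68.7 Ω
∠Z = arctan(9.84/68.0) = 8.23°
cos φ = cos(8.23°) = 0.990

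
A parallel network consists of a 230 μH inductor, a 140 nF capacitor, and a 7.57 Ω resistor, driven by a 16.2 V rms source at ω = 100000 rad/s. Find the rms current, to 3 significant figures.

2.19 A

X_L = ωL = 23.0 Ω
X_C = 1/(ωC) = 71.4 Ω
Parallel: admittances add. Y = 1/R + 1/(jωL) + jωC
Y = (0.132 − j0.0295) S
|Y| = 0.135 S → |Z| = 1/|Y| = 7.39 Ω, ∠Z = −∠Y = 12.6°
I = V/|Z| = 16.2/7.39 = 2.19 A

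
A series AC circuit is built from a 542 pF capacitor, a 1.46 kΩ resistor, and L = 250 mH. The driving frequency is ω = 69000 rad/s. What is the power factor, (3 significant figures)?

X_L = ωL = 17200 Ω
X_C = 1/(ωC) = 26700 Ω
Net reactance X = X_L − X_C = -9490 Ω
Z = 1460 − j9490 Ω
|Z| = √(1460² + 9490²) = 9600 Ω
∠Z = arctan(-9490/1460) = -81.3°
cos φ = cos(-81.3°) = 0.152

0.152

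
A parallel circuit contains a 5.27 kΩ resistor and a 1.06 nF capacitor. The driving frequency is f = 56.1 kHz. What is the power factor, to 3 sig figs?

ω = 2πf = 352500 rad/s
X_C = 1/(ωC) = 2680 Ω
Parallel: admittances add. Y = 1/R + jωC
Y = (0.000190 + j0.000374) S
|Y| = 0.000419 S → |Z| = 1/|Y| = 2390 Ω, ∠Z = −∠Y = -63.1°
cos φ = cos(-63.1°) = 0.453

0.453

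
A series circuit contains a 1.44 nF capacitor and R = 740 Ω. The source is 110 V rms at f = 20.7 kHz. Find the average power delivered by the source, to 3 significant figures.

308 mW

ω = 2πf = 130100 rad/s
X_C = 1/(ωC) = 5340 Ω
Z = 740 − j5340 Ω
|Z| = √(740² + 5340²) = 5390 Ω
∠Z = arctan(-5340/740) = -82.1°
I = V/|Z| = 20.4 mA
P = VI cos φ = 110 × 0.0204 × cos(-82.1°) = 308 mW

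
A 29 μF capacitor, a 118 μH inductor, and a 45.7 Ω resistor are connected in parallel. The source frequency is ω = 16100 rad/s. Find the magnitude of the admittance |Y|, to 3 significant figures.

X_L = ωL = 1.90 Ω
X_C = 1/(ωC) = 2.14 Ω
Parallel: admittances add. Y = 1/R + 1/(jωL) + jωC
Y = (0.0219 − j0.0595) S
|Y| = 0.0634 S → |Z| = 1/|Y| = 15.8 Ω, ∠Z = −∠Y = 69.8°

63.4 mS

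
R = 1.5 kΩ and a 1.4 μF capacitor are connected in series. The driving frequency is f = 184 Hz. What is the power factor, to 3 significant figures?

0.925

ω = 2πf = 1156 rad/s
X_C = 1/(ωC) = 618 Ω
Z = 1500 − j618 Ω
|Z| = √(1500² + 618²) = 1620 Ω
∠Z = arctan(-618/1500) = -22.4°
cos φ = cos(-22.4°) = 0.925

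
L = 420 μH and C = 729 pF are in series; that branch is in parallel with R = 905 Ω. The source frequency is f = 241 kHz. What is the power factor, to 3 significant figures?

ω = 2πf = 1.514e+06 rad/s
X_L = ωL = 636 Ω
X_C = 1/(ωC) = 906 Ω
Branch 1: Z₁ = R = 905 Ω
Branch 2 (series LC): Z₂ = j(X_L − X_C) = −j270 Ω
Parallel: Z = Z₁Z₂/(Z₁+Z₂), |Z| = 259 Ω, ∠Z = -73.4°
cos φ = cos(-73.4°) = 0.286

0.286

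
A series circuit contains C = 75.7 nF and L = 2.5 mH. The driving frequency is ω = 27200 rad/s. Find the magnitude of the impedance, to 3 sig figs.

418 Ω

X_L = ωL = 68.0 Ω
X_C = 1/(ωC) = 486 Ω
Net reactance X = X_L − X_C = -418 Ω
Z = − j418 Ω
|Z| = √(0² + 418²) = 418 Ω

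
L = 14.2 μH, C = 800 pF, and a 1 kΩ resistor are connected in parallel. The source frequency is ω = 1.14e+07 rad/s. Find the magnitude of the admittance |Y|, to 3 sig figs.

3.11 mS

X_L = ωL = 162 Ω
X_C = 1/(ωC) = 110 Ω
Parallel: admittances add. Y = 1/R + 1/(jωL) + jωC
Y = (0.00100 + j0.00294) S
|Y| = 0.00311 S → |Z| = 1/|Y| = 322 Ω, ∠Z = −∠Y = -71.2°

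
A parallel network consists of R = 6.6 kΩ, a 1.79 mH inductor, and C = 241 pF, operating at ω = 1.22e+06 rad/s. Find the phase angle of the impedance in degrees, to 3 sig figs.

X_L = ωL = 2180 Ω
X_C = 1/(ωC) = 3400 Ω
Parallel: admittances add. Y = 1/R + 1/(jωL) + jωC
Y = (0.000152 − j0.000164) S
|Y| = 0.000223 S → |Z| = 1/|Y| = 4480 Ω, ∠Z = −∠Y = 47.2°

47.2°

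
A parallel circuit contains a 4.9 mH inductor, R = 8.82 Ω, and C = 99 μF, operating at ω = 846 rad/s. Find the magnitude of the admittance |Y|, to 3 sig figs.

194 mS

X_L = ωL = 4.15 Ω
X_C = 1/(ωC) = 11.9 Ω
Parallel: admittances add. Y = 1/R + 1/(jωL) + jωC
Y = (0.113 − j0.157) S
|Y| = 0.194 S → |Z| = 1/|Y| = 5.15 Ω, ∠Z = −∠Y = 54.2°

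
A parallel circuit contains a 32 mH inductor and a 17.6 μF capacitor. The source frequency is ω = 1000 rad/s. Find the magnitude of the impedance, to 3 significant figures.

X_L = ωL = 32.0 Ω
X_C = 1/(ωC) = 56.8 Ω
Parallel: admittances add. Y = 1/(jωL) + jωC
Y = (0 − j0.0136) S
|Y| = 0.0136 S → |Z| = 1/|Y| = 73.3 Ω, ∠Z = −∠Y = 90.0°

73.3 Ω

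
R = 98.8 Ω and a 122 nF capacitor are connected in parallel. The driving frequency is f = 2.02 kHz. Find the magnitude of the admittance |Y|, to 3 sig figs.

10.2 mS

ω = 2πf = 12690 rad/s
X_C = 1/(ωC) = 646 Ω
Parallel: admittances add. Y = 1/R + jωC
Y = (0.0101 + j0.00155) S
|Y| = 0.0102 S → |Z| = 1/|Y| = 97.7 Ω, ∠Z = −∠Y = -8.70°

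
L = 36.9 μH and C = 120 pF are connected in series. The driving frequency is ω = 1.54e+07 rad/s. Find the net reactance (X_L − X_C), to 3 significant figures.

27.1 Ω

X_L = ωL = 568 Ω
X_C = 1/(ωC) = 541 Ω
X = 568 − 541 = 27.1 Ω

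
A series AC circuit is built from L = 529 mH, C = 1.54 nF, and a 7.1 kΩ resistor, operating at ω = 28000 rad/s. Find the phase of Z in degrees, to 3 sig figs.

X_L = ωL = 14800 Ω
X_C = 1/(ωC) = 23200 Ω
Net reactance X = X_L − X_C = -8380 Ω
Z = 7100 − j8380 Ω
|Z| = √(7100² + 8380²) = 11000 Ω
∠Z = arctan(-8380/7100) = -49.7°

-49.7°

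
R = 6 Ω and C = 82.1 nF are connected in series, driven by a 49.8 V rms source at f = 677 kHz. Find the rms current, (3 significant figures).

ω = 2πf = 4.254e+06 rad/s
X_C = 1/(ωC) = 2.86 Ω
Z = 6.00 − j2.86 Ω
|Z| = √(6.00² + 2.86²) = 6.65 Ω
I = V/|Z| = 49.8/6.65 = 7.49 A

7.49 A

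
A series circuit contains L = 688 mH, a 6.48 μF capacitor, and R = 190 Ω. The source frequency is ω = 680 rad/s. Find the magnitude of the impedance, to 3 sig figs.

307 Ω

X_L = ωL = 468 Ω
X_C = 1/(ωC) = 227 Ω
Net reactance X = X_L − X_C = 241 Ω
Z = 190 + j241 Ω
|Z| = √(190² + 241²) = 307 Ω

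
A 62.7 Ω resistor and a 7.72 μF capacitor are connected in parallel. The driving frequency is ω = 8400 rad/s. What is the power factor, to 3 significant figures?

0.239

X_C = 1/(ωC) = 15.4 Ω
Parallel: admittances add. Y = 1/R + jωC
Y = (0.0159 + j0.0648) S
|Y| = 0.0668 S → |Z| = 1/|Y| = 15.0 Ω, ∠Z = −∠Y = -76.2°
cos φ = cos(-76.2°) = 0.239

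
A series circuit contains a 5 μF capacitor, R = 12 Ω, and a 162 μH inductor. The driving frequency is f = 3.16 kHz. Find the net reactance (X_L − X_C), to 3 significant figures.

ω = 2πf = 19850 rad/s
X_L = ωL = 3.22 Ω
X_C = 1/(ωC) = 10.1 Ω
X = 3.22 − 10.1 = -6.86 Ω

-6.86 Ω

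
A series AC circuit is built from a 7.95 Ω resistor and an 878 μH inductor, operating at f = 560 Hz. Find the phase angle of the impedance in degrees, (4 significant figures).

21.24°

ω = 2πf = 3519 rad/s
X_L = ωL = 3.089 Ω
Z = 7.950 + j3.089 Ω
|Z| = √(7.950² + 3.089²) = 8.529 Ω
∠Z = arctan(3.089/7.950) = 21.24°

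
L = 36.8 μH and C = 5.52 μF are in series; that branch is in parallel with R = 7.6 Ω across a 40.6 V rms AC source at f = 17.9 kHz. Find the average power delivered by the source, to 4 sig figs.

216.9 W

ω = 2πf = 112500 rad/s
X_L = ωL = 4.139 Ω
X_C = 1/(ωC) = 1.611 Ω
Branch 1: Z₁ = R = 7.600 Ω
Branch 2 (series LC): Z₂ = j(X_L − X_C) = j2.528 Ω
Parallel: Z = Z₁Z₂/(Z₁+Z₂), |Z| = 2.399 Ω, ∠Z = 71.60°
I = V/|Z| = 16.92 A
P = VI cos φ = 40.6 × 16.92 × cos(71.60°) = 216.9 W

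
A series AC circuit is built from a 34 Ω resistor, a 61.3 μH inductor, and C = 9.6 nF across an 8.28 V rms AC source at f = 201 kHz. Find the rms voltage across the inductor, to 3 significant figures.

18.6 V

ω = 2πf = 1.263e+06 rad/s
X_L = ωL = 77.4 Ω
X_C = 1/(ωC) = 82.5 Ω
Net reactance X = X_L − X_C = -5.06 Ω
Z = 34.0 − j5.06 Ω
|Z| = √(34.0² + 5.06²) = 34.4 Ω
I = V/|Z| = 241 mA
V_L = I·|Z_L| = 0.241 × 77.4 = 18.6 V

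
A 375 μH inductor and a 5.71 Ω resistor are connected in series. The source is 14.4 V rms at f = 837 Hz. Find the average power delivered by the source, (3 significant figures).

32.4 W

ω = 2πf = 5259 rad/s
X_L = ωL = 1.97 Ω
Z = 5.71 + j1.97 Ω
|Z| = √(5.71² + 1.97²) = 6.04 Ω
∠Z = arctan(1.97/5.71) = 19.1°
I = V/|Z| = 2.38 A
P = VI cos φ = 14.4 × 2.38 × cos(19.1°) = 32.4 W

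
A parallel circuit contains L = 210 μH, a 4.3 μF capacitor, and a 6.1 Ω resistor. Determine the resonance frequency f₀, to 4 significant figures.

ω₀ = 1/√(LC) = 1/√(0.00021 × 4.3e-06) = 33280 rad/s
f₀ = ω₀/(2π) = 5.296 kHz

5.296 kHz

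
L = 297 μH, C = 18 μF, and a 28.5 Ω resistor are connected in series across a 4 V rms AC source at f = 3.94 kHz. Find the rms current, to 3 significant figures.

138 mA

ω = 2πf = 24760 rad/s
X_L = ωL = 7.35 Ω
X_C = 1/(ωC) = 2.24 Ω
Net reactance X = X_L − X_C = 5.11 Ω
Z = 28.5 + j5.11 Ω
|Z| = √(28.5² + 5.11²) = 29.0 Ω
I = V/|Z| = 4/29.0 = 138 mA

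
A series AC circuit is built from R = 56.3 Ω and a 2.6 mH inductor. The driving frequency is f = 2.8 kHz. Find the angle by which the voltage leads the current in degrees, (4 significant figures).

ω = 2πf = 17590 rad/s
X_L = ωL = 45.74 Ω
Z = 56.30 + j45.74 Ω
|Z| = √(56.30² + 45.74²) = 72.54 Ω
∠Z = arctan(45.74/56.30) = 39.09°

39.09°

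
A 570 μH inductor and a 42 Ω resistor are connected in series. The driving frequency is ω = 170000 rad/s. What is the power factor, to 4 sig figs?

0.3977

X_L = ωL = 96.90 Ω
Z = 42.00 + j96.90 Ω
|Z| = √(42.00² + 96.90²) = 105.6 Ω
∠Z = arctan(96.90/42.00) = 66.57°
cos φ = cos(66.57°) = 0.3977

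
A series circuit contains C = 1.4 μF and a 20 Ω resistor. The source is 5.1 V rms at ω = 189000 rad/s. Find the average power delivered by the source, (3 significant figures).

1.26 W

X_C = 1/(ωC) = 3.78 Ω
Z = 20.0 − j3.78 Ω
|Z| = √(20.0² + 3.78²) = 20.4 Ω
∠Z = arctan(-3.78/20.0) = -10.7°
I = V/|Z| = 251 mA
P = VI cos φ = 5.1 × 0.251 × cos(-10.7°) = 1.26 W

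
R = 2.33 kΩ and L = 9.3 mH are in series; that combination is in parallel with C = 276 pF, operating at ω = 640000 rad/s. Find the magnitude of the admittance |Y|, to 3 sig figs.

X_L = ωL = 5950 Ω
X_C = 1/(ωC) = 5660 Ω
Branch 1 (R+jX_L): Z₁ = 2330 + j5950 Ω, |Z₁| = 6390 Ω
Branch 2 (−jX_C): Z₂ = −j5660 Ω
Parallel: Z = Z₁Z₂/(Z₁+Z₂), |Z| = 15400 Ω, ∠Z = -28.5°
|Y| = 1/|Z| = 64.9 μS

64.9 μS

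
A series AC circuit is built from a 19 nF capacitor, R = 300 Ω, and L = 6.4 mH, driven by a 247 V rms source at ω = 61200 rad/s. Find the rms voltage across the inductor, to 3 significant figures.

174 V

X_L = ωL = 392 Ω
X_C = 1/(ωC) = 860 Ω
Net reactance X = X_L − X_C = -468 Ω
Z = 300 − j468 Ω
|Z| = √(300² + 468²) = 556 Ω
I = V/|Z| = 444 mA
V_L = I·|Z_L| = 0.444 × 392 = 174 V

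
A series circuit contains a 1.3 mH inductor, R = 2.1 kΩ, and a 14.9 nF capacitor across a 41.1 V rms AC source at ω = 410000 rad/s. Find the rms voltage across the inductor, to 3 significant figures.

X_L = ωL = 533 Ω
X_C = 1/(ωC) = 164 Ω
Net reactance X = X_L − X_C = 369 Ω
Z = 2100 + j369 Ω
|Z| = √(2100² + 369²) = 2130 Ω
I = V/|Z| = 19.3 mA
V_L = I·|Z_L| = 0.0193 × 533 = 10.3 V

10.3 V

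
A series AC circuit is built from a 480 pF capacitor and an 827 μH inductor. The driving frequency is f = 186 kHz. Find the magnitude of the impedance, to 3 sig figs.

ω = 2πf = 1.169e+06 rad/s
X_L = ωL = 966 Ω
X_C = 1/(ωC) = 1780 Ω
Net reactance X = X_L − X_C = -816 Ω
Z = − j816 Ω
|Z| = √(0² + 816²) = 816 Ω

816 Ω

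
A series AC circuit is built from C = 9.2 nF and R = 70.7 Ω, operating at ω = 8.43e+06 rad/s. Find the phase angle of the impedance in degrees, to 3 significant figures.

-10.3°

X_C = 1/(ωC) = 12.9 Ω
Z = 70.7 − j12.9 Ω
|Z| = √(70.7² + 12.9²) = 71.9 Ω
∠Z = arctan(-12.9/70.7) = -10.3°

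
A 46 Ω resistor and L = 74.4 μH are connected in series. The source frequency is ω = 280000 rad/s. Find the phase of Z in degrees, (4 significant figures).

X_L = ωL = 20.83 Ω
Z = 46.00 + j20.83 Ω
|Z| = √(46.00² + 20.83²) = 50.50 Ω
∠Z = arctan(20.83/46.00) = 24.36°

24.36°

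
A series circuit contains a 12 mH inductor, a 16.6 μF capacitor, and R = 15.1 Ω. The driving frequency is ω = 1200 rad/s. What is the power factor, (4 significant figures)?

X_L = ωL = 14.40 Ω
X_C = 1/(ωC) = 50.20 Ω
Net reactance X = X_L − X_C = -35.80 Ω
Z = 15.10 − j35.80 Ω
|Z| = √(15.10² + 35.80²) = 38.85 Ω
∠Z = arctan(-35.80/15.10) = -67.13°
cos φ = cos(-67.13°) = 0.3886

0.3886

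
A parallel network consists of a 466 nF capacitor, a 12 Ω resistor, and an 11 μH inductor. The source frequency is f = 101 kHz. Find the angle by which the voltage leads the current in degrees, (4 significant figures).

-61.34°

ω = 2πf = 634600 rad/s
X_L = ωL = 6.981 Ω
X_C = 1/(ωC) = 3.382 Ω
Parallel: admittances add. Y = 1/R + 1/(jωL) + jωC
Y = (0.08333 + j0.1525) S
|Y| = 0.1738 S → |Z| = 1/|Y| = 5.755 Ω, ∠Z = −∠Y = -61.34°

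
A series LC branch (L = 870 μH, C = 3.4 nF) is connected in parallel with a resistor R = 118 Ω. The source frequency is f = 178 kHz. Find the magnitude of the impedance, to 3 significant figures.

ω = 2πf = 1.118e+06 rad/s
X_L = ωL = 973 Ω
X_C = 1/(ωC) = 263 Ω
Branch 1: Z₁ = R = 118 Ω
Branch 2 (series LC): Z₂ = j(X_L − X_C) = j710 Ω
Parallel: Z = Z₁Z₂/(Z₁+Z₂), |Z| = 116 Ω, ∠Z = 9.44°

116 Ω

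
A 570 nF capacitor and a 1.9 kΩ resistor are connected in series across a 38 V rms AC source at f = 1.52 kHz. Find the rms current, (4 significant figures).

ω = 2πf = 9550 rad/s
X_C = 1/(ωC) = 183.7 Ω
Z = 1900 − j183.7 Ω
|Z| = √(1900² + 183.7²) = 1909 Ω
I = V/|Z| = 38/1909 = 19.91 mA

19.91 mA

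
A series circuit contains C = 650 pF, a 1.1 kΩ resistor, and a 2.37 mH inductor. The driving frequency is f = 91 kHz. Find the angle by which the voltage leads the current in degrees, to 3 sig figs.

-50.5°

ω = 2πf = 571800 rad/s
X_L = ωL = 1360 Ω
X_C = 1/(ωC) = 2690 Ω
Net reactance X = X_L − X_C = -1340 Ω
Z = 1100 − j1340 Ω
|Z| = √(1100² + 1340²) = 1730 Ω
∠Z = arctan(-1340/1100) = -50.5°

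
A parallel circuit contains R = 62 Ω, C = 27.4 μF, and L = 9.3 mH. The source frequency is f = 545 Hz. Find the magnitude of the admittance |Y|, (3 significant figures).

ω = 2πf = 3424 rad/s
X_L = ωL = 31.8 Ω
X_C = 1/(ωC) = 10.7 Ω
Parallel: admittances add. Y = 1/R + 1/(jωL) + jωC
Y = (0.0161 + j0.0624) S
|Y| = 0.0645 S → |Z| = 1/|Y| = 15.5 Ω, ∠Z = −∠Y = -75.5°

64.5 mS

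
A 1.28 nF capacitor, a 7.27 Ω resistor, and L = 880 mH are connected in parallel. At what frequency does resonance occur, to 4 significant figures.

4.742 kHz

ω₀ = 1/√(LC) = 1/√(0.88 × 1.28e-09) = 29800 rad/s
f₀ = ω₀/(2π) = 4.742 kHz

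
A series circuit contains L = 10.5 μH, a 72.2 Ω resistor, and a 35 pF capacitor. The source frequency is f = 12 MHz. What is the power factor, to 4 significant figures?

0.1723

ω = 2πf = 7.54e+07 rad/s
X_L = ωL = 791.7 Ω
X_C = 1/(ωC) = 378.9 Ω
Net reactance X = X_L − X_C = 412.7 Ω
Z = 72.20 + j412.7 Ω
|Z| = √(72.20² + 412.7²) = 419.0 Ω
∠Z = arctan(412.7/72.20) = 80.08°
cos φ = cos(80.08°) = 0.1723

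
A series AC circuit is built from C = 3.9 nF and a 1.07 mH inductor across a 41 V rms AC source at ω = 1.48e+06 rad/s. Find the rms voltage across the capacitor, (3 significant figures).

5.04 V

X_L = ωL = 1580 Ω
X_C = 1/(ωC) = 173 Ω
Net reactance X = X_L − X_C = 1410 Ω
Z = j1410 Ω
|Z| = √(0² + 1410²) = 1410 Ω
I = V/|Z| = 29.1 mA
V_C = I·|Z_C| = 0.0291 × 173 = 5.04 V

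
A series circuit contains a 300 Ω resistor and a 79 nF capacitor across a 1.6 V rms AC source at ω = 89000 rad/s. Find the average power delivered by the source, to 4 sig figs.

6.967 mW

X_C = 1/(ωC) = 142.2 Ω
Z = 300.0 − j142.2 Ω
|Z| = √(300.0² + 142.2²) = 332.0 Ω
∠Z = arctan(-142.2/300.0) = -25.37°
I = V/|Z| = 4.819 mA
P = VI cos φ = 1.6 × 0.004819 × cos(-25.37°) = 6.967 mW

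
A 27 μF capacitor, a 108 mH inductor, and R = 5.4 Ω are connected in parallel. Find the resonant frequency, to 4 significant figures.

93.20 Hz

ω₀ = 1/√(LC) = 1/√(0.108 × 2.7e-05) = 585.6 rad/s
f₀ = ω₀/(2π) = 93.20 Hz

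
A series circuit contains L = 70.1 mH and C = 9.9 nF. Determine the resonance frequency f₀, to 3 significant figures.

6.04 kHz

ω₀ = 1/√(LC) = 1/√(0.0701 × 9.9e-09) = 37960 rad/s
f₀ = ω₀/(2π) = 6.04 kHz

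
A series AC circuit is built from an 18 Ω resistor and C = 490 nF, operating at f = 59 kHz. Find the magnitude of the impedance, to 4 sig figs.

ω = 2πf = 370700 rad/s
X_C = 1/(ωC) = 5.505 Ω
Z = 18.00 − j5.505 Ω
|Z| = √(18.00² + 5.505²) = 18.82 Ω

18.82 Ω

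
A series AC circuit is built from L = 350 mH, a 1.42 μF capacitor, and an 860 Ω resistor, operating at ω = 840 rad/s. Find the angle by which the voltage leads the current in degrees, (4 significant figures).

X_L = ωL = 294.0 Ω
X_C = 1/(ωC) = 838.4 Ω
Net reactance X = X_L − X_C = -544.4 Ω
Z = 860.0 − j544.4 Ω
|Z| = √(860.0² + 544.4²) = 1018 Ω
∠Z = arctan(-544.4/860.0) = -32.33°

-32.33°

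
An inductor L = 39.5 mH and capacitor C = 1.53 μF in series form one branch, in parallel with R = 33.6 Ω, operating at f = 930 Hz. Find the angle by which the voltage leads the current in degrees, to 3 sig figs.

15.8°

ω = 2πf = 5843 rad/s
X_L = ωL = 231 Ω
X_C = 1/(ωC) = 112 Ω
Branch 1: Z₁ = R = 33.6 Ω
Branch 2 (series LC): Z₂ = j(X_L − X_C) = j119 Ω
Parallel: Z = Z₁Z₂/(Z₁+Z₂), |Z| = 32.3 Ω, ∠Z = 15.8°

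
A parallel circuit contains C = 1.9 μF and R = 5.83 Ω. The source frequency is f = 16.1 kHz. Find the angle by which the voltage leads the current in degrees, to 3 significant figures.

-48.3°

ω = 2πf = 101200 rad/s
X_C = 1/(ωC) = 5.20 Ω
Parallel: admittances add. Y = 1/R + jωC
Y = (0.172 + j0.192) S
|Y| = 0.258 S → |Z| = 1/|Y| = 3.88 Ω, ∠Z = −∠Y = -48.3°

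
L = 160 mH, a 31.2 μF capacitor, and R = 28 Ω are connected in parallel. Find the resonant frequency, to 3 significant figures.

71.2 Hz

ω₀ = 1/√(LC) = 1/√(0.16 × 3.12e-05) = 447.6 rad/s
f₀ = ω₀/(2π) = 71.2 Hz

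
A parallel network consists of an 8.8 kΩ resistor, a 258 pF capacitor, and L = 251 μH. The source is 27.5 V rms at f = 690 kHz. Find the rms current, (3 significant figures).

ω = 2πf = 4.335e+06 rad/s
X_L = ωL = 1090 Ω
X_C = 1/(ωC) = 894 Ω
Parallel: admittances add. Y = 1/R + 1/(jωL) + jωC
Y = (0.000114 + j0.000200) S
|Y| = 0.000230 S → |Z| = 1/|Y| = 4350 Ω, ∠Z = −∠Y = -60.3°
I = V/|Z| = 27.5/4350 = 6.32 mA

6.32 mA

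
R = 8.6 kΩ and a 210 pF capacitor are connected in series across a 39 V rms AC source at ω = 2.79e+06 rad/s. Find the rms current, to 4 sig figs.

4.448 mA

X_C = 1/(ωC) = 1707 Ω
Z = 8600 − j1707 Ω
|Z| = √(8600² + 1707²) = 8768 Ω
I = V/|Z| = 39/8768 = 4.448 mA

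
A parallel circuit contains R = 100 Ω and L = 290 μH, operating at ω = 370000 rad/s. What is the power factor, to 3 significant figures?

0.732

X_L = ωL = 107 Ω
Parallel: admittances add. Y = 1/R + 1/(jωL)
Y = (0.0100 − j0.00932) S
|Y| = 0.0137 S → |Z| = 1/|Y| = 73.2 Ω, ∠Z = −∠Y = 43.0°
cos φ = cos(43.0°) = 0.732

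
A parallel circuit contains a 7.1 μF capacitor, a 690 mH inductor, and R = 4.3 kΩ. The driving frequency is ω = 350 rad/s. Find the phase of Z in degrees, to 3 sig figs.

X_L = ωL = 241 Ω
X_C = 1/(ωC) = 402 Ω
Parallel: admittances add. Y = 1/R + 1/(jωL) + jωC
Y = (0.000233 − j0.00166) S
|Y| = 0.00167 S → |Z| = 1/|Y| = 598 Ω, ∠Z = −∠Y = 82.0°

82.0°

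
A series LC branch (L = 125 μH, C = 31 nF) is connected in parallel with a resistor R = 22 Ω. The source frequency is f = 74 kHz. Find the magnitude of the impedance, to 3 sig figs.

ω = 2πf = 465000 rad/s
X_L = ωL = 58.1 Ω
X_C = 1/(ωC) = 69.4 Ω
Branch 1: Z₁ = R = 22.0 Ω
Branch 2 (series LC): Z₂ = j(X_L − X_C) = −j11.3 Ω
Parallel: Z = Z₁Z₂/(Z₁+Z₂), |Z| = 10.0 Ω, ∠Z = -62.9°

10.0 Ω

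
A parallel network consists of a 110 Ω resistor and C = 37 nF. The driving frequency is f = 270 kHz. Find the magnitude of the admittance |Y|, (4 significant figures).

ω = 2πf = 1.696e+06 rad/s
X_C = 1/(ωC) = 15.93 Ω
Parallel: admittances add. Y = 1/R + jωC
Y = (0.009091 + j0.06277) S
|Y| = 0.06342 S → |Z| = 1/|Y| = 15.77 Ω, ∠Z = −∠Y = -81.76°

63.42 mS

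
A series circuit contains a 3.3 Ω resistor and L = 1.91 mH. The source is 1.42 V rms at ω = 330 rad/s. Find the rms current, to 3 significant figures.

423 mA

X_L = ωL = 0.630 Ω
Z = 3.30 + j0.630 Ω
|Z| = √(3.30² + 0.630²) = 3.36 Ω
I = V/|Z| = 1.42/3.36 = 423 mA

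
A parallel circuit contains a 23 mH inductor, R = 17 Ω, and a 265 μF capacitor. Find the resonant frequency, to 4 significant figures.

64.47 Hz

ω₀ = 1/√(LC) = 1/√(0.023 × 0.000265) = 405.1 rad/s
f₀ = ω₀/(2π) = 64.47 Hz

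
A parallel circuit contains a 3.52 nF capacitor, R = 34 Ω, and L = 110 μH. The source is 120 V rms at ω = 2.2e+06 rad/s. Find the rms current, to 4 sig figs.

X_L = ωL = 242.0 Ω
X_C = 1/(ωC) = 129.1 Ω
Parallel: admittances add. Y = 1/R + 1/(jωL) + jωC
Y = (0.02941 + j0.003612) S
|Y| = 0.02963 S → |Z| = 1/|Y| = 33.75 Ω, ∠Z = −∠Y = -7.001°
I = V/|Z| = 120/33.75 = 3.556 A

3.556 A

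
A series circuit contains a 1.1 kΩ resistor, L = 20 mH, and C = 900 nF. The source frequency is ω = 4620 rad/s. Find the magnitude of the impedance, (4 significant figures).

X_L = ωL = 92.40 Ω
X_C = 1/(ωC) = 240.5 Ω
Net reactance X = X_L − X_C = -148.1 Ω
Z = 1100 − j148.1 Ω
|Z| = √(1100² + 148.1²) = 1110 Ω

1110 Ω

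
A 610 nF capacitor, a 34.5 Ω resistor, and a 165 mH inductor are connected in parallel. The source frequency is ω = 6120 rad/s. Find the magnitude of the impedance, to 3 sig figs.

34.3 Ω

X_L = ωL = 1010 Ω
X_C = 1/(ωC) = 268 Ω
Parallel: admittances add. Y = 1/R + 1/(jωL) + jωC
Y = (0.0290 + j0.00274) S
|Y| = 0.0291 S → |Z| = 1/|Y| = 34.3 Ω, ∠Z = −∠Y = -5.41°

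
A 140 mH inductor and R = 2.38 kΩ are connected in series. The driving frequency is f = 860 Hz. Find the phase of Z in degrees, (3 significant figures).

ω = 2πf = 5404 rad/s
X_L = ωL = 756 Ω
Z = 2380 + j756 Ω
|Z| = √(2380² + 756²) = 2500 Ω
∠Z = arctan(756/2380) = 17.6°

17.6°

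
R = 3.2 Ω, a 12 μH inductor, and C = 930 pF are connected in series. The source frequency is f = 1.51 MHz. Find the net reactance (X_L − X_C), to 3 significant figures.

ω = 2πf = 9.488e+06 rad/s
X_L = ωL = 114 Ω
X_C = 1/(ωC) = 113 Ω
X = 114 − 113 = 0.517 Ω

0.517 Ω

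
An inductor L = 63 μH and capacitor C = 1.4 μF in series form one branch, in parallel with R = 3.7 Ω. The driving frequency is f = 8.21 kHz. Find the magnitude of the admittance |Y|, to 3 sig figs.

ω = 2πf = 51580 rad/s
X_L = ωL = 3.25 Ω
X_C = 1/(ωC) = 13.8 Ω
Branch 1: Z₁ = R = 3.70 Ω
Branch 2 (series LC): Z₂ = j(X_L − X_C) = −j10.6 Ω
Parallel: Z = Z₁Z₂/(Z₁+Z₂), |Z| = 3.49 Ω, ∠Z = -19.2°
|Y| = 1/|Z| = 286 mS

286 mS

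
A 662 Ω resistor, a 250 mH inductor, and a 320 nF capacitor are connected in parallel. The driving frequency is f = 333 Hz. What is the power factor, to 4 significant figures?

0.7724

ω = 2πf = 2092 rad/s
X_L = ωL = 523.1 Ω
X_C = 1/(ωC) = 1494 Ω
Parallel: admittances add. Y = 1/R + 1/(jωL) + jωC
Y = (0.001511 − j0.001242) S
|Y| = 0.001956 S → |Z| = 1/|Y| = 511.3 Ω, ∠Z = −∠Y = 39.43°
cos φ = cos(39.43°) = 0.7724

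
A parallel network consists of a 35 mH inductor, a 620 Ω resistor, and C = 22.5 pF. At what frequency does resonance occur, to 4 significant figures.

179.3 kHz

ω₀ = 1/√(LC) = 1/√(0.035 × 2.25e-11) = 1.127e+06 rad/s
f₀ = ω₀/(2π) = 179.3 kHz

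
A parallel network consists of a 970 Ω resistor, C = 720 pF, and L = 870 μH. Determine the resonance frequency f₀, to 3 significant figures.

ω₀ = 1/√(LC) = 1/√(0.00087 × 7.2e-10) = 1.263e+06 rad/s
f₀ = ω₀/(2π) = 201 kHz

201 kHz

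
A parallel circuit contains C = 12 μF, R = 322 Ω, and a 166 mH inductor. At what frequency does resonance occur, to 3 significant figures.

ω₀ = 1/√(LC) = 1/√(0.166 × 1.2e-05) = 708.5 rad/s
f₀ = ω₀/(2π) = 113 Hz

113 Hz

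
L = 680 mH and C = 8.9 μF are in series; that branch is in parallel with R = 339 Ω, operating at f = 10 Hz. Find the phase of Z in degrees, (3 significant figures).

ω = 2πf = 62.83 rad/s
X_L = ωL = 42.7 Ω
X_C = 1/(ωC) = 1790 Ω
Branch 1: Z₁ = R = 339 Ω
Branch 2 (series LC): Z₂ = j(X_L − X_C) = −j1750 Ω
Parallel: Z = Z₁Z₂/(Z₁+Z₂), |Z| = 333 Ω, ∠Z = -11.0°

-11.0°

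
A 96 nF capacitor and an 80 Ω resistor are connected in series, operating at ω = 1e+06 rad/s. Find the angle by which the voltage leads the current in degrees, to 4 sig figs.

-7.419°

X_C = 1/(ωC) = 10.42 Ω
Z = 80.00 − j10.42 Ω
|Z| = √(80.00² + 10.42²) = 80.68 Ω
∠Z = arctan(-10.42/80.00) = -7.419°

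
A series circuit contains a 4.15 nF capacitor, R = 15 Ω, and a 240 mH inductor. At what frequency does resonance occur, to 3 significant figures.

5.04 kHz

ω₀ = 1/√(LC) = 1/√(0.24 × 4.15e-09) = 31690 rad/s
f₀ = ω₀/(2π) = 5.04 kHz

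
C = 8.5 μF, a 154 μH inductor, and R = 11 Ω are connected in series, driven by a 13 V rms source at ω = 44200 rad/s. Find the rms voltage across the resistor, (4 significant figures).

12.16 V

X_L = ωL = 6.807 Ω
X_C = 1/(ωC) = 2.662 Ω
Net reactance X = X_L − X_C = 4.145 Ω
Z = 11.00 + j4.145 Ω
|Z| = √(11.00² + 4.145²) = 11.76 Ω
I = V/|Z| = 1.106 A
V_R = I·|Z_R| = 1.106 × 11.00 = 12.16 V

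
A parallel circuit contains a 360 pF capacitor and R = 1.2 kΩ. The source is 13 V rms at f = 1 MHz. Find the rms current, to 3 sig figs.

31.3 mA

ω = 2πf = 6.283e+06 rad/s
X_C = 1/(ωC) = 442 Ω
Parallel: admittances add. Y = 1/R + jωC
Y = (0.000833 + j0.00226) S
|Y| = 0.00241 S → |Z| = 1/|Y| = 415 Ω, ∠Z = −∠Y = -69.8°
I = V/|Z| = 13/415 = 31.3 mA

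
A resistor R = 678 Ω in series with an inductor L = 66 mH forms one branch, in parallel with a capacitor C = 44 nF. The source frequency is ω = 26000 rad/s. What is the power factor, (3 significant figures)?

0.297

X_L = ωL = 1720 Ω
X_C = 1/(ωC) = 874 Ω
Branch 1 (R+jX_L): Z₁ = 678 + j1720 Ω, |Z₁| = 1850 Ω
Branch 2 (−jX_C): Z₂ = −j874 Ω
Parallel: Z = Z₁Z₂/(Z₁+Z₂), |Z| = 1490 Ω, ∠Z = -72.7°
cos φ = cos(-72.7°) = 0.297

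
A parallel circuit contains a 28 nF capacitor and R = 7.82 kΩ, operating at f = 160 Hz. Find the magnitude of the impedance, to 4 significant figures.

ω = 2πf = 1005 rad/s
X_C = 1/(ωC) = 35530 Ω
Parallel: admittances add. Y = 1/R + jωC
Y = (0.0001279 + j2.815e-05) S
|Y| = 0.0001309 S → |Z| = 1/|Y| = 7637 Ω, ∠Z = −∠Y = -12.41°

7637 Ω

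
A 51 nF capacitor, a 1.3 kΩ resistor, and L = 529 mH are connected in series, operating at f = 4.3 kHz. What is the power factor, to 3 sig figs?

ω = 2πf = 27020 rad/s
X_L = ωL = 14300 Ω
X_C = 1/(ωC) = 726 Ω
Net reactance X = X_L − X_C = 13600 Ω
Z = 1300 + j13600 Ω
|Z| = √(1300² + 13600²) = 13600 Ω
∠Z = arctan(13600/1300) = 84.5°
cos φ = cos(84.5°) = 0.0954

0.0954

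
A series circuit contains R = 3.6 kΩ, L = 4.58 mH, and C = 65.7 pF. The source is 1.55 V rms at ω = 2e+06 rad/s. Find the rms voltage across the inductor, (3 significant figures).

3.62 V

X_L = ωL = 9160 Ω
X_C = 1/(ωC) = 7610 Ω
Net reactance X = X_L − X_C = 1550 Ω
Z = 3600 + j1550 Ω
|Z| = √(3600² + 1550²) = 3920 Ω
I = V/|Z| = 395 μA
V_L = I·|Z_L| = 0.000395 × 9160 = 3.62 V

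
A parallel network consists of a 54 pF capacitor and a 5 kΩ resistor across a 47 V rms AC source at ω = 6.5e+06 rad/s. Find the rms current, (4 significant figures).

X_C = 1/(ωC) = 2849 Ω
Parallel: admittances add. Y = 1/R + jωC
Y = (0.0002000 + j0.0003510) S
|Y| = 0.0004040 S → |Z| = 1/|Y| = 2475 Ω, ∠Z = −∠Y = -60.33°
I = V/|Z| = 47/2475 = 18.99 mA

18.99 mA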